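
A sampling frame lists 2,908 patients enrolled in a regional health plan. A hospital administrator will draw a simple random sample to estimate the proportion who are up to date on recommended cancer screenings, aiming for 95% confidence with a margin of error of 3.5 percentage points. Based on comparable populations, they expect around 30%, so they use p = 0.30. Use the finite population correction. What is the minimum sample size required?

538

For 95% confidence, z = 1.960.
Unadjusted: n₀ = 1.960² × 0.30 × 0.70 / 0.035² ≈ 658.56, so n₀ = 659.
Finite population correction with N = 2,908: n = n₀ / (1 + (n₀−1)/N) = 659 / (1 + 658/2908) = 659 / 1.2263 ≈ 537.40.
Rounding up, n = 538.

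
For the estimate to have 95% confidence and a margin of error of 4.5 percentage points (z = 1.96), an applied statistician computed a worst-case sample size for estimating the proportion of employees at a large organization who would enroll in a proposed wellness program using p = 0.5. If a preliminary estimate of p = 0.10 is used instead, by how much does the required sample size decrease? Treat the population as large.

Conservative (p = 0.5): n = 1.96² × 0.25 / 0.045² ≈ 474.27 → 475.
Using p = 0.10: p(1−p) = 0.0900, so n = 1.96² × 0.0900 / 0.045² ≈ 170.74 → 171.
Reduction: 475 − 171 = 304.

304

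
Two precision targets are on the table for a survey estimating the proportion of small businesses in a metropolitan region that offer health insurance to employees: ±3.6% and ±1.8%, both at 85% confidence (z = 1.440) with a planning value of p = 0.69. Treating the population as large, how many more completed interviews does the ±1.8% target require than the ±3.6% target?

1026

At ±3.6%: n = 1.440² × 0.2139 / 0.036² ≈ 342.24 → 343.
At ±1.8%: n = 1.440² × 0.2139 / 0.018² ≈ 1368.96 → 1369.
Additional respondents: 1369 − 343 = 1026.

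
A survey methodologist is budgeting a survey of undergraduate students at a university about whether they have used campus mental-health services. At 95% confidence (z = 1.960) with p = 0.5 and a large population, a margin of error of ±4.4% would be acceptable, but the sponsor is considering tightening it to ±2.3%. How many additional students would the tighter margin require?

1319

At ±4.4%: n = 1.960² × 0.2500 / 0.044² ≈ 496.07 → 497.
At ±2.3%: n = 1.960² × 0.2500 / 0.023² ≈ 1815.50 → 1816.
Additional respondents: 1816 − 497 = 1319.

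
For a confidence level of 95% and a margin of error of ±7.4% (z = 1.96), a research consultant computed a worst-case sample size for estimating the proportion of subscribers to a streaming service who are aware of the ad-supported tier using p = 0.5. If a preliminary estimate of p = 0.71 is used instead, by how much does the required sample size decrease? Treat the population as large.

Conservative (p = 0.5): n = 1.96² × 0.25 / 0.074² ≈ 175.38 → 176.
Using p = 0.71: p(1−p) = 0.2059, so n = 1.96² × 0.2059 / 0.074² ≈ 144.45 → 145.
Reduction: 176 − 145 = 31.

31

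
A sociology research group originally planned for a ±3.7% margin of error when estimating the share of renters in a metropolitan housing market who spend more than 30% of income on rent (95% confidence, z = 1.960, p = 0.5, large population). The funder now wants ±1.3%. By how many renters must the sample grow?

At ±3.7%: n = 1.960² × 0.2500 / 0.037² ≈ 701.53 → 702.
At ±1.3%: n = 1.960² × 0.2500 / 0.013² ≈ 5682.84 → 5683.
Additional respondents: 5683 − 702 = 4981.

4981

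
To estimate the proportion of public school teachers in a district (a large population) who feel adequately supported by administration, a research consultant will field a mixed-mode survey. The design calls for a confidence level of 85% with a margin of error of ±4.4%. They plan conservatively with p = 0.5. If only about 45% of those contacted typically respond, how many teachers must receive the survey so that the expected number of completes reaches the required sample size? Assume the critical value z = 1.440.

Completed interviews needed: n₀ = 1.440² × 0.2500 / 0.044² ≈ 267.77 → 268.
At a 45% response rate, contacts needed = 268 / 0.45 ≈ 595.56 → 596.

596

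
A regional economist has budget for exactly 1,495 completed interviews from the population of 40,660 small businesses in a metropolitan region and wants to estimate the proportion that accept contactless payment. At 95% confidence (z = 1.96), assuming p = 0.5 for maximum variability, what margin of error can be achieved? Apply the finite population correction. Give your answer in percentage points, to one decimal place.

Finite-population factor: (N−n)/(N−1) = (40660−1495)/(40660−1) = 0.9633.
SE(p̂) = √[p(1−p)/n · (N−n)/(N−1)] = √[0.2500/1495 × 0.9633] = 0.01269.
E = z × SE = 1.96 × 0.01269 = 0.02488 ≈ 2.5 percentage points.

2.5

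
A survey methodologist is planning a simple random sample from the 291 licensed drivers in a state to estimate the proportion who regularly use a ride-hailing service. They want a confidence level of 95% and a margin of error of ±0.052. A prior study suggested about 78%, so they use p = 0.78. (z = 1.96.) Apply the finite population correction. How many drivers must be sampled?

133

Unadjusted: n₀ = 1.96² × 0.78 × 0.22 / 0.052² ≈ 243.79, so n₀ = 244.
Finite population correction with N = 291: n = n₀ / (1 + (n₀−1)/N) = 244 / (1 + 243/291) = 244 / 1.8351 ≈ 132.97.
Rounding up, n = 133.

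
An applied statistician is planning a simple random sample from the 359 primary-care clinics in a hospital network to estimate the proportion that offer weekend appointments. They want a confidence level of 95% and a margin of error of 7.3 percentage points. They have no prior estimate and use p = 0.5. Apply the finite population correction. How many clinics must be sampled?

For 95% confidence, z = 1.960.
Unadjusted: n₀ = 1.960² × 0.50 × 0.50 / 0.073² ≈ 180.22, so n₀ = 181.
Finite population correction with N = 359: n = n₀ / (1 + (n₀−1)/N) = 181 / (1 + 180/359) = 181 / 1.5014 ≈ 120.55.
Rounding up, n = 121.

121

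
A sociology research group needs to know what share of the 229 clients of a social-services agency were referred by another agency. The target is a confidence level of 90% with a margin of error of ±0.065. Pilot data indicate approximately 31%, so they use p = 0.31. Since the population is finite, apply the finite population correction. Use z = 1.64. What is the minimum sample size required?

86

Unadjusted: n₀ = 1.64² × 0.31 × 0.69 / 0.065² ≈ 136.17, so n₀ = 137.
Finite population correction with N = 229: n = n₀ / (1 + (n₀−1)/N) = 137 / (1 + 136/229) = 137 / 1.5939 ≈ 85.95.
Rounding up, n = 86.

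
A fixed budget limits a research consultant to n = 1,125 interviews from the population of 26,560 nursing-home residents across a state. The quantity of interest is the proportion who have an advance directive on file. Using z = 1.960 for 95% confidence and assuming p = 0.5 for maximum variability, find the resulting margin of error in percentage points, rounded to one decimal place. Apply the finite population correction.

Finite-population factor: (N−n)/(N−1) = (26560−1125)/(26560−1) = 0.9577.
SE(p̂) = √[p(1−p)/n · (N−n)/(N−1)] = √[0.2500/1125 × 0.9577] = 0.01459.
E = z × SE = 1.960 × 0.01459 = 0.02859 ≈ 2.9 percentage points.

2.9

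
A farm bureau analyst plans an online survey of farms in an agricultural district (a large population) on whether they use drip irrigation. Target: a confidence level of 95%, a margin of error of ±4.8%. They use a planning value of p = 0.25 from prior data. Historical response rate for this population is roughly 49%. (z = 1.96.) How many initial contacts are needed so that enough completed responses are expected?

Completed interviews needed: n₀ = 1.96² × 0.1875 / 0.048² ≈ 312.63 → 313.
At a 49% response rate, contacts needed = 313 / 0.49 ≈ 638.78 → 639.

639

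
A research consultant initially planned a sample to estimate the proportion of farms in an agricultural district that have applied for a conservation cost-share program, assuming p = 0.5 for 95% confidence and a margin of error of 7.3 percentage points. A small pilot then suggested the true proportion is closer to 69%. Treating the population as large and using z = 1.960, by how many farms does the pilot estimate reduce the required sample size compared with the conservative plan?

Conservative (p = 0.5): n = 1.960² × 0.25 / 0.073² ≈ 180.22 → 181.
Using p = 0.69: p(1−p) = 0.2139, so n = 1.960² × 0.2139 / 0.073² ≈ 154.20 → 155.
Reduction: 181 − 155 = 26.

26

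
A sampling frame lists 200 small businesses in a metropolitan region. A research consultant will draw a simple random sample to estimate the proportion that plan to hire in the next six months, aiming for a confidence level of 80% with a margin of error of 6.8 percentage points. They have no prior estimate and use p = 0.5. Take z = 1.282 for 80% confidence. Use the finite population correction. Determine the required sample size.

Unadjusted: n₀ = 1.282² × 0.50 × 0.50 / 0.068² ≈ 88.86, so n₀ = 89.
Finite population correction with N = 200: n = n₀ / (1 + (n₀−1)/N) = 89 / (1 + 88/200) = 89 / 1.4400 ≈ 61.81.
Rounding up, n = 62.

62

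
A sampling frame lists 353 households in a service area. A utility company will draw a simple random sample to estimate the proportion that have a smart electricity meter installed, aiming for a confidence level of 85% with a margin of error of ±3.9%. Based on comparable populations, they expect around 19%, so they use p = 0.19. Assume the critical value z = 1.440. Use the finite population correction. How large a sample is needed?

132

Unadjusted: n₀ = 1.440² × 0.19 × 0.81 / 0.039² ≈ 209.81, so n₀ = 210.
Finite population correction with N = 353: n = n₀ / (1 + (n₀−1)/N) = 210 / (1 + 209/353) = 210 / 1.5921 ≈ 131.90.
Rounding up, n = 132.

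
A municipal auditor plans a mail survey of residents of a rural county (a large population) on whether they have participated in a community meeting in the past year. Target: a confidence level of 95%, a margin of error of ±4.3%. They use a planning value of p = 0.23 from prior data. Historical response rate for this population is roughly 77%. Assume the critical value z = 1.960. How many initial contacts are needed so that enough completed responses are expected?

478

Completed interviews needed: n₀ = 1.960² × 0.1771 / 0.043² ≈ 367.95 → 368.
At a 77% response rate, contacts needed = 368 / 0.77 ≈ 477.92 → 478.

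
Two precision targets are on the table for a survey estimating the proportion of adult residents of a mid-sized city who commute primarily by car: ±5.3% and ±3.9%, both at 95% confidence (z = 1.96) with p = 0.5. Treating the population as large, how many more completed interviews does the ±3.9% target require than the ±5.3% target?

At ±5.3%: n = 1.96² × 0.2500 / 0.053² ≈ 341.90 → 342.
At ±3.9%: n = 1.96² × 0.2500 / 0.039² ≈ 631.43 → 632.
Additional respondents: 632 − 342 = 290.

290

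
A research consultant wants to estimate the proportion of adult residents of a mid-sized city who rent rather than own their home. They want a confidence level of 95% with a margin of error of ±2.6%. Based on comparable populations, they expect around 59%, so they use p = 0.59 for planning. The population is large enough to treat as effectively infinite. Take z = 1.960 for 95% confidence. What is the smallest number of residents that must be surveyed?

1375

With p = 0.59, p(1−p) = 0.2419.
n = z²·p(1−p)/E² = 1.960² × 0.2419 / 0.026² = 3.8416 × 0.2419 / 0.000676 ≈ 1374.68.
Rounding up gives n = 1375.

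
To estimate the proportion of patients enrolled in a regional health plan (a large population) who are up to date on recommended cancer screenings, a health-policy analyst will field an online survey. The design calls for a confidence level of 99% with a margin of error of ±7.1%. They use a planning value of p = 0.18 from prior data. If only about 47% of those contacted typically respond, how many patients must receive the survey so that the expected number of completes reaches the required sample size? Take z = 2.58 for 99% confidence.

Completed interviews needed: n₀ = 2.58² × 0.1476 / 0.071² ≈ 194.90 → 195.
At a 47% response rate, contacts needed = 195 / 0.47 ≈ 414.89 → 415.

415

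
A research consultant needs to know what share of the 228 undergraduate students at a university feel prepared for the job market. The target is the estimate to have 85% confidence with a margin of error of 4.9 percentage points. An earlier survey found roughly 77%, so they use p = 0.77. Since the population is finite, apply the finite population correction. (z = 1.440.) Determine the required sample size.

92

Unadjusted: n₀ = 1.440² × 0.77 × 0.23 / 0.049² ≈ 152.95, so n₀ = 153.
Finite population correction with N = 228: n = n₀ / (1 + (n₀−1)/N) = 153 / (1 + 152/228) = 153 / 1.6667 ≈ 91.80.
Rounding up, n = 92.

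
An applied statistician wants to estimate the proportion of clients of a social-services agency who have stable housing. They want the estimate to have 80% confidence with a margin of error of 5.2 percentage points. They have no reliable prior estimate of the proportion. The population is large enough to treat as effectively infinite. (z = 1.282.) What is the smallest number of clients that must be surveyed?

With no prior estimate, use p = 0.5, giving p(1−p) = 0.25.
n = z²·p(1−p)/E² = 1.282² × 0.2500 / 0.052² = 1.6435 × 0.2500 / 0.002704 ≈ 151.95.
Rounding up gives n = 152.

152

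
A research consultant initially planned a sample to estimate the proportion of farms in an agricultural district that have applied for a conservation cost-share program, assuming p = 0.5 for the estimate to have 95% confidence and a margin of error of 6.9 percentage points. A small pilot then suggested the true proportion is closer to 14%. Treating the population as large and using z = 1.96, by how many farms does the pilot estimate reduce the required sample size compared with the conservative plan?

Conservative (p = 0.5): n = 1.96² × 0.25 / 0.069² ≈ 201.72 → 202.
Using p = 0.14: p(1−p) = 0.1204, so n = 1.96² × 0.1204 / 0.069² ≈ 97.15 → 98.
Reduction: 202 − 98 = 104.

104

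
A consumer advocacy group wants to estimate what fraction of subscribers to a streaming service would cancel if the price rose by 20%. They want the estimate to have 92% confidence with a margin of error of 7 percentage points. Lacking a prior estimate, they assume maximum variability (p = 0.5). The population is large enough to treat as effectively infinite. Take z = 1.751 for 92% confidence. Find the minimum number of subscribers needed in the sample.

157

With p = 0.5, p(1−p) = 0.25.
n = z²·p(1−p)/E² = 1.751² × 0.2500 / 0.070² = 3.0660 × 0.2500 / 0.004900 ≈ 156.43.
Rounding up gives n = 157.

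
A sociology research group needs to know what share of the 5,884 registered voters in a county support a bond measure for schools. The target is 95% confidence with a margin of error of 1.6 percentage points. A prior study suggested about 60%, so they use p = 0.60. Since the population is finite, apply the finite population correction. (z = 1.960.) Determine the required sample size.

2235

Unadjusted: n₀ = 1.960² × 0.60 × 0.40 / 0.016² ≈ 3601.50, so n₀ = 3602.
Finite population correction with N = 5,884: n = n₀ / (1 + (n₀−1)/N) = 3602 / (1 + 3601/5884) = 3602 / 1.6120 ≈ 2234.49.
Rounding up, n = 2235.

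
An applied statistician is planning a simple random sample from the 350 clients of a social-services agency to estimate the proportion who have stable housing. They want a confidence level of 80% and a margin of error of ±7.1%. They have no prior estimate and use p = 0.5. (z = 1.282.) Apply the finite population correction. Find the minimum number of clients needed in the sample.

Unadjusted: n₀ = 1.282² × 0.50 × 0.50 / 0.071² ≈ 81.51, so n₀ = 82.
Finite population correction with N = 350: n = n₀ / (1 + (n₀−1)/N) = 82 / (1 + 81/350) = 82 / 1.2314 ≈ 66.59.
Rounding up, n = 67.

67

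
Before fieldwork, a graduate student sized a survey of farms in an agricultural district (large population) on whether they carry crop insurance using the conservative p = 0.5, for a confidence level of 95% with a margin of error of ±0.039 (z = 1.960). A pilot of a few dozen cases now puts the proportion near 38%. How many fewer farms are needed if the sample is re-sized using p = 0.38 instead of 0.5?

36

Conservative (p = 0.5): n = 1.960² × 0.25 / 0.039² ≈ 631.43 → 632.
Using p = 0.38: p(1−p) = 0.2356, so n = 1.960² × 0.2356 / 0.039² ≈ 595.06 → 596.
Reduction: 632 − 596 = 36.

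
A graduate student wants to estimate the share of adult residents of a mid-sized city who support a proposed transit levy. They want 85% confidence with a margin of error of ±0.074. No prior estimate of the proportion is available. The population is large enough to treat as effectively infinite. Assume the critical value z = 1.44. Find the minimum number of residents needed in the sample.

95

With no prior estimate, use p = 0.5, giving p(1−p) = 0.25.
n = z²·p(1−p)/E² = 1.44² × 0.2500 / 0.074² = 2.0736 × 0.2500 / 0.005476 ≈ 94.67.
Rounding up gives n = 95.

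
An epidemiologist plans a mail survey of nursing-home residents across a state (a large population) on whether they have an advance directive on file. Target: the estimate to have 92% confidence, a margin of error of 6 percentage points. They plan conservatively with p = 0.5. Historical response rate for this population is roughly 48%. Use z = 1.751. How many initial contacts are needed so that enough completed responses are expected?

Completed interviews needed: n₀ = 1.751² × 0.2500 / 0.060² ≈ 212.92 → 213.
At a 48% response rate, contacts needed = 213 / 0.48 ≈ 443.75 → 444.

444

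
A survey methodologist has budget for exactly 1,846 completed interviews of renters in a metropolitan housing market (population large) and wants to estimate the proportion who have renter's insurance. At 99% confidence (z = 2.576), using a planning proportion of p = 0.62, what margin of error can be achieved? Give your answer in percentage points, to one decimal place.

SE(p̂) = √[p(1−p)/n] = √[0.2356/1846] = 0.01130.
E = z × SE = 2.576 × 0.01130 = 0.02910, or 2.9 percentage points.

2.9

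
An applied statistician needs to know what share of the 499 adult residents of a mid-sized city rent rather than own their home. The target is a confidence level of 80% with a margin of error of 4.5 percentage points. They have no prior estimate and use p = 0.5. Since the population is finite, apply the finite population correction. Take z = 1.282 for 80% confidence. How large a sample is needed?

145

Unadjusted: n₀ = 1.282² × 0.50 × 0.50 / 0.045² ≈ 202.90, so n₀ = 203.
Finite population correction with N = 499: n = n₀ / (1 + (n₀−1)/N) = 203 / (1 + 202/499) = 203 / 1.4048 ≈ 144.50.
Rounding up, n = 145.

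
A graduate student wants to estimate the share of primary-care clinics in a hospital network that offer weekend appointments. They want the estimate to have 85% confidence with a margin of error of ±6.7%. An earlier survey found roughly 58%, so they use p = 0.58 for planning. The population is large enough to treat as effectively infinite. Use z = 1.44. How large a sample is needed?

113

With p = 0.58, p(1−p) = 0.2436.
n = z²·p(1−p)/E² = 1.44² × 0.2436 / 0.067² = 2.0736 × 0.2436 / 0.004489 ≈ 112.53.
Rounding up gives n = 113.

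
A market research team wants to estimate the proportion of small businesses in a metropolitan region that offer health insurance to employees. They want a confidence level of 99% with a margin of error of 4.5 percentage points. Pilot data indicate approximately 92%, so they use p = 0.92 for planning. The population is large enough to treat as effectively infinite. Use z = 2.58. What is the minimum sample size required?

242

With p = 0.92, p(1−p) = 0.0736.
n = z²·p(1−p)/E² = 2.58² × 0.0736 / 0.045² = 6.6564 × 0.0736 / 0.002025 ≈ 241.93.
Rounding up gives n = 242.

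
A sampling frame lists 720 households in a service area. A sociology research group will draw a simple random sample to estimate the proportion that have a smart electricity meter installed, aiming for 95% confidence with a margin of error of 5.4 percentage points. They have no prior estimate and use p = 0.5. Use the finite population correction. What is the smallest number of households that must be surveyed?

227

For 95% confidence, z = 1.960.
Unadjusted: n₀ = 1.960² × 0.50 × 0.50 / 0.054² ≈ 329.36, so n₀ = 330.
Finite population correction with N = 720: n = n₀ / (1 + (n₀−1)/N) = 330 / (1 + 329/720) = 330 / 1.4569 ≈ 226.50.
Rounding up, n = 227.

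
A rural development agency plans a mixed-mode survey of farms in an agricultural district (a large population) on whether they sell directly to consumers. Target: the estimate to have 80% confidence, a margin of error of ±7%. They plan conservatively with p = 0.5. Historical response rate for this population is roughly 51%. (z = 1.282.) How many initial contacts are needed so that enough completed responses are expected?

Completed interviews needed: n₀ = 1.282² × 0.2500 / 0.070² ≈ 83.85 → 84.
At a 51% response rate, contacts needed = 84 / 0.51 ≈ 164.71 → 165.

165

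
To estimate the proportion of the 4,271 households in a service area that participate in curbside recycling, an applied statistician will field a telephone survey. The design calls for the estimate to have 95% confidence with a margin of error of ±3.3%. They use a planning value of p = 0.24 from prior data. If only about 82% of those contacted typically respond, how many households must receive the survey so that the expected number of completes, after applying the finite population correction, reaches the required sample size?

683

For 95% confidence, z = 1.960.
Completed interviews needed (unadjusted): n₀ = 1.960² × 0.1824 / 0.033² ≈ 643.44 → 644.
FPC for N = 4,271: n = 644 / (1 + 643/4271) = 644 / 1.1506 ≈ 559.73 → 560.
At an 82% response rate, contacts needed = 560 / 0.82 ≈ 682.93 → 683.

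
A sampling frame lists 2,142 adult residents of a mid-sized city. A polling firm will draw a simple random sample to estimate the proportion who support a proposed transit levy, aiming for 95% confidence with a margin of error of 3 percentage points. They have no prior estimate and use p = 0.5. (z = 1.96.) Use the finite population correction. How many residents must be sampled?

Unadjusted: n₀ = 1.96² × 0.50 × 0.50 / 0.030² ≈ 1067.11, so n₀ = 1068.
Finite population correction with N = 2,142: n = n₀ / (1 + (n₀−1)/N) = 1068 / (1 + 1067/2142) = 1068 / 1.4981 ≈ 712.89.
Rounding up, n = 713.

713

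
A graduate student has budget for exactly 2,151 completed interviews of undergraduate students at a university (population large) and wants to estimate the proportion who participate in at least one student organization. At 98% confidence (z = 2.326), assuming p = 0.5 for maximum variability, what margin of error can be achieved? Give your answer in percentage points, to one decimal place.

SE(p̂) = √[p(1−p)/n] = √[0.2500/2151] = 0.01078.
E = z × SE = 2.326 × 0.01078 = 0.02508, or 2.5 percentage points.

2.5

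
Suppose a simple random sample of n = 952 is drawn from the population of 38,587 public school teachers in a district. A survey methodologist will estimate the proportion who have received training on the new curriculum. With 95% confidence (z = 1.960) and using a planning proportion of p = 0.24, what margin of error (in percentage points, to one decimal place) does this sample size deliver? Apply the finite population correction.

Finite-population factor: (N−n)/(N−1) = (38587−952)/(38587−1) = 0.9754.
SE(p̂) = √[p(1−p)/n · (N−n)/(N−1)] = √[0.1824/952 × 0.9754] = 0.01367.
E = z × SE = 1.960 × 0.01367 = 0.02679 ≈ 2.7 percentage points.

2.7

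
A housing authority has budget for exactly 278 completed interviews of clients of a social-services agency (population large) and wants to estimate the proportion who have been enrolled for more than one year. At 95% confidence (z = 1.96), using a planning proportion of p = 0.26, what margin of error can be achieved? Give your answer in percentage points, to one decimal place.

5.2

SE(p̂) = √[p(1−p)/n] = √[0.1924/278] = 0.02631.
E = z × SE = 1.96 × 0.02631 = 0.05156, or 5.2 percentage points.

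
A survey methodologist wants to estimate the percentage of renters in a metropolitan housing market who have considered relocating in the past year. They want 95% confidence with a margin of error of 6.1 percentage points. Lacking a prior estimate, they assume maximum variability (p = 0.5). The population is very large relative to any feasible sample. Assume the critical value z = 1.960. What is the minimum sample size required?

With p = 0.5, p(1−p) = 0.25.
n = z²·p(1−p)/E² = 1.960² × 0.2500 / 0.061² = 3.8416 × 0.2500 / 0.003721 ≈ 258.10.
Rounding up gives n = 259.

259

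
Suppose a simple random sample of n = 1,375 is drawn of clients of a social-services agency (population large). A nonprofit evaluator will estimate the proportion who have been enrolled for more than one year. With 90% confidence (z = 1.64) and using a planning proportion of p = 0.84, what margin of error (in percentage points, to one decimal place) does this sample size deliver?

SE(p̂) = √[p(1−p)/n] = √[0.1344/1375] = 0.00989.
E = z × SE = 1.64 × 0.00989 = 0.01621, or 1.6 percentage points.

1.6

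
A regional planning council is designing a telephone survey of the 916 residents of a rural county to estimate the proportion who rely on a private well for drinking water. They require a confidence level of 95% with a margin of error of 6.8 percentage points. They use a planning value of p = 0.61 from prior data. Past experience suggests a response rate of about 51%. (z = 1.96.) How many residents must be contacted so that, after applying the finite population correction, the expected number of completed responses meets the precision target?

320

Completed interviews needed (unadjusted): n₀ = 1.96² × 0.2379 / 0.068² ≈ 197.65 → 198.
FPC for N = 916: n = 198 / (1 + 197/916) = 198 / 1.2151 ≈ 162.95 → 163.
At a 51% response rate, contacts needed = 163 / 0.51 ≈ 319.61 → 320.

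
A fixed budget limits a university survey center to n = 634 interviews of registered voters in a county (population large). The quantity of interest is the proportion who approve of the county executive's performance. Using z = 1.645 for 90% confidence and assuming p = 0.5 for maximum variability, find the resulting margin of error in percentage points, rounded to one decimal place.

SE(p̂) = √[p(1−p)/n] = √[0.2500/634] = 0.01986.
E = z × SE = 1.645 × 0.01986 = 0.03267, or 3.3 percentage points.

3.3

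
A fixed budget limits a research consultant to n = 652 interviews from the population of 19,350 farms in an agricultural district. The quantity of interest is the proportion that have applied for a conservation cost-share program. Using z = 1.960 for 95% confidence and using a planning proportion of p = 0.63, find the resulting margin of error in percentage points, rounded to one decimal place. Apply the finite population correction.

3.6

Finite-population factor: (N−n)/(N−1) = (19350−652)/(19350−1) = 0.9664.
SE(p̂) = √[p(1−p)/n · (N−n)/(N−1)] = √[0.2331/652 × 0.9664] = 0.01859.
E = z × SE = 1.960 × 0.01859 = 0.03643 ≈ 3.6 percentage points.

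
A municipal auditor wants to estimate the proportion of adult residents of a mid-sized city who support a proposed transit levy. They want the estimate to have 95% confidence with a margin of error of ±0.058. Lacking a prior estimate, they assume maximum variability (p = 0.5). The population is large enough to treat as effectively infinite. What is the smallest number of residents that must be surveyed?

286

For 95% confidence, z = 1.960.
With p = 0.5, p(1−p) = 0.25.
n = z²·p(1−p)/E² = 1.960² × 0.2500 / 0.058² = 3.8416 × 0.2500 / 0.003364 ≈ 285.49.
Rounding up gives n = 286.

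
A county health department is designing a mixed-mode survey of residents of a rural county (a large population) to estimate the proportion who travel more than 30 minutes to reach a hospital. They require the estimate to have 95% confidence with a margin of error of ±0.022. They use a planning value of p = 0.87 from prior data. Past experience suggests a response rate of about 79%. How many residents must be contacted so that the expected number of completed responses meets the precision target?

For 95% confidence, z = 1.960.
Completed interviews needed: n₀ = 1.960² × 0.1131 / 0.022² ≈ 897.70 → 898.
At a 79% response rate, contacts needed = 898 / 0.79 ≈ 1136.71 → 1137.

1137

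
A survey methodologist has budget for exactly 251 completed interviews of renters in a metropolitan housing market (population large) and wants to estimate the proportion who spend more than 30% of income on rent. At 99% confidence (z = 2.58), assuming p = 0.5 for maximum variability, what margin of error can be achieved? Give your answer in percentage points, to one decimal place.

SE(p̂) = √[p(1−p)/n] = √[0.2500/251] = 0.03156.
E = z × SE = 2.58 × 0.03156 = 0.08142, or 8.1 percentage points.

8.1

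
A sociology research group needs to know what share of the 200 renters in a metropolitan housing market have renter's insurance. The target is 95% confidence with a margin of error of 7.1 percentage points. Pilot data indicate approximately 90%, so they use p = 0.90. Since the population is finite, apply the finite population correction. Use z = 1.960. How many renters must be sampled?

52

Unadjusted: n₀ = 1.960² × 0.90 × 0.10 / 0.071² ≈ 68.59, so n₀ = 69.
Finite population correction with N = 200: n = n₀ / (1 + (n₀−1)/N) = 69 / (1 + 68/200) = 69 / 1.3400 ≈ 51.49.
Rounding up, n = 52.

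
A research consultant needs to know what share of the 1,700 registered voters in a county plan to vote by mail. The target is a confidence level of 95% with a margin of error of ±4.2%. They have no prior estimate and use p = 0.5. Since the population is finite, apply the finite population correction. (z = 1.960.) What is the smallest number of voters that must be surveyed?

413

Unadjusted: n₀ = 1.960² × 0.50 × 0.50 / 0.042² ≈ 544.44, so n₀ = 545.
Finite population correction with N = 1,700: n = n₀ / (1 + (n₀−1)/N) = 545 / (1 + 544/1700) = 545 / 1.3200 ≈ 412.88.
Rounding up, n = 413.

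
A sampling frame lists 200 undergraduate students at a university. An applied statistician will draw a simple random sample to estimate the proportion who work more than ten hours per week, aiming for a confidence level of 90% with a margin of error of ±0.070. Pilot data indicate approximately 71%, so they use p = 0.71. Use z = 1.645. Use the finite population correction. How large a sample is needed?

Unadjusted: n₀ = 1.645² × 0.71 × 0.29 / 0.070² ≈ 113.71, so n₀ = 114.
Finite population correction with N = 200: n = n₀ / (1 + (n₀−1)/N) = 114 / (1 + 113/200) = 114 / 1.5650 ≈ 72.84.
Rounding up, n = 73.

73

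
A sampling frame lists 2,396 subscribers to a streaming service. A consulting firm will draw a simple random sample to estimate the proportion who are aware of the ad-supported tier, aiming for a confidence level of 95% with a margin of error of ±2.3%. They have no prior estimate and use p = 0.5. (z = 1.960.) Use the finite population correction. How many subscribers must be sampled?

Unadjusted: n₀ = 1.960² × 0.50 × 0.50 / 0.023² ≈ 1815.50, so n₀ = 1816.
Finite population correction with N = 2,396: n = n₀ / (1 + (n₀−1)/N) = 1816 / (1 + 1815/2396) = 1816 / 1.7575 ≈ 1033.28.
Rounding up, n = 1034.

1034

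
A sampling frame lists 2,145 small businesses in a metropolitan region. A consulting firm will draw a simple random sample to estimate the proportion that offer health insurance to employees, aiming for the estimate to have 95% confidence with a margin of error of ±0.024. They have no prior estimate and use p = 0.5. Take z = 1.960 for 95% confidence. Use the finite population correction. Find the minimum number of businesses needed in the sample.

939

Unadjusted: n₀ = 1.960² × 0.50 × 0.50 / 0.024² ≈ 1667.36, so n₀ = 1668.
Finite population correction with N = 2,145: n = n₀ / (1 + (n₀−1)/N) = 1668 / (1 + 1667/2145) = 1668 / 1.7772 ≈ 938.58.
Rounding up, n = 939.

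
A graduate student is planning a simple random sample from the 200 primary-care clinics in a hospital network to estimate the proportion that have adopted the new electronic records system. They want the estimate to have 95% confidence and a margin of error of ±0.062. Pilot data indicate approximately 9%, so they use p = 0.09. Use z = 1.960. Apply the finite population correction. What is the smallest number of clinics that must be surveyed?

59

Unadjusted: n₀ = 1.960² × 0.09 × 0.91 / 0.062² ≈ 81.85, so n₀ = 82.
Finite population correction with N = 200: n = n₀ / (1 + (n₀−1)/N) = 82 / (1 + 81/200) = 82 / 1.4050 ≈ 58.36.
Rounding up, n = 59.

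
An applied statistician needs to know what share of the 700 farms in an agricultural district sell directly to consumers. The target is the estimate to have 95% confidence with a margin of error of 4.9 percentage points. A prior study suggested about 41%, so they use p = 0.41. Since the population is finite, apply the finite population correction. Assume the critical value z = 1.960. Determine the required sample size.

Unadjusted: n₀ = 1.960² × 0.41 × 0.59 / 0.049² ≈ 387.04, so n₀ = 388.
Finite population correction with N = 700: n = n₀ / (1 + (n₀−1)/N) = 388 / (1 + 387/700) = 388 / 1.5529 ≈ 249.86.
Rounding up, n = 250.

250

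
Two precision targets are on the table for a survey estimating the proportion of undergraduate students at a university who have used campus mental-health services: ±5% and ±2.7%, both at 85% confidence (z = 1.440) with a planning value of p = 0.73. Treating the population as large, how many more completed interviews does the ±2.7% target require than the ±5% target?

397

At ±5%: n = 1.440² × 0.1971 / 0.050² ≈ 163.48 → 164.
At ±2.7%: n = 1.440² × 0.1971 / 0.027² ≈ 560.64 → 561.
Additional respondents: 561 − 164 = 397.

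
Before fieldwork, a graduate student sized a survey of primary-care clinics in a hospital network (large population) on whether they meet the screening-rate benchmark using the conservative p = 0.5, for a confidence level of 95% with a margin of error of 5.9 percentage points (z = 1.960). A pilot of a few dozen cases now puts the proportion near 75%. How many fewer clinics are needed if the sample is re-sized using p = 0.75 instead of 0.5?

69

Conservative (p = 0.5): n = 1.960² × 0.25 / 0.059² ≈ 275.90 → 276.
Using p = 0.75: p(1−p) = 0.1875, so n = 1.960² × 0.1875 / 0.059² ≈ 206.92 → 207.
Reduction: 276 − 207 = 69.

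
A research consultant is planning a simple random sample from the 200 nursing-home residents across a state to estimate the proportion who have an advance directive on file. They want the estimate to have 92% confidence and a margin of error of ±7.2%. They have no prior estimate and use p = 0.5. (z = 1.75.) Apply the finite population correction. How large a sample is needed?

Unadjusted: n₀ = 1.75² × 0.50 × 0.50 / 0.072² ≈ 147.69, so n₀ = 148.
Finite population correction with N = 200: n = n₀ / (1 + (n₀−1)/N) = 148 / (1 + 147/200) = 148 / 1.7350 ≈ 85.30.
Rounding up, n = 86.

86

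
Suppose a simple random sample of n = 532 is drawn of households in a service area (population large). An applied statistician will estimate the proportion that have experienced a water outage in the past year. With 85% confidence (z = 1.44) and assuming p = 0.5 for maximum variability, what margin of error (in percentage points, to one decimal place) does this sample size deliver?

3.1

SE(p̂) = √[p(1−p)/n] = √[0.2500/532] = 0.02168.
E = z × SE = 1.44 × 0.02168 = 0.03122, or 3.1 percentage points.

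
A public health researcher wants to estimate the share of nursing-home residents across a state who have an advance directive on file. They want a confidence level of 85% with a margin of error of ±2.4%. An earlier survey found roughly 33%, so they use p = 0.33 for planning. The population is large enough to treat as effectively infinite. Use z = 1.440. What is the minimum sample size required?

With p = 0.33, p(1−p) = 0.2211.
n = z²·p(1−p)/E² = 1.440² × 0.2211 / 0.024² = 2.0736 × 0.2211 / 0.000576 ≈ 795.96.
Rounding up gives n = 796.

796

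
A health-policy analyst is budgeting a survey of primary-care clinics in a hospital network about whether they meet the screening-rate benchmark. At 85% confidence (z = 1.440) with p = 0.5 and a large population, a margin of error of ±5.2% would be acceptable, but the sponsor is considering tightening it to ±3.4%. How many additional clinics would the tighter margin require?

At ±5.2%: n = 1.440² × 0.2500 / 0.052² ≈ 191.72 → 192.
At ±3.4%: n = 1.440² × 0.2500 / 0.034² ≈ 448.44 → 449.
Additional respondents: 449 − 192 = 257.

257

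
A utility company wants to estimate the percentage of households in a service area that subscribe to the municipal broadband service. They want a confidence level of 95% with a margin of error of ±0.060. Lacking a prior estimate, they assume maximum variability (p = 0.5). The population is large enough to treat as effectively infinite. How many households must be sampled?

267

For 95% confidence, z = 1.960.
With p = 0.5, p(1−p) = 0.25.
n = z²·p(1−p)/E² = 1.960² × 0.2500 / 0.060² = 3.8416 × 0.2500 / 0.003600 ≈ 266.78.
Rounding up gives n = 267.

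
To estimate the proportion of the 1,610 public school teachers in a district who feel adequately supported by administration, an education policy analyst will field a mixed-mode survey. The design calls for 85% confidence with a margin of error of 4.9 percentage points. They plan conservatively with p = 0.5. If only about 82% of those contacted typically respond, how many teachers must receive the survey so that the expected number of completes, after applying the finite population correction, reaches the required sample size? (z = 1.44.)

Completed interviews needed (unadjusted): n₀ = 1.44² × 0.2500 / 0.049² ≈ 215.91 → 216.
FPC for N = 1,610: n = 216 / (1 + 215/1610) = 216 / 1.1335 ≈ 190.55 → 191.
At an 82% response rate, contacts needed = 191 / 0.82 ≈ 232.93 → 233.

233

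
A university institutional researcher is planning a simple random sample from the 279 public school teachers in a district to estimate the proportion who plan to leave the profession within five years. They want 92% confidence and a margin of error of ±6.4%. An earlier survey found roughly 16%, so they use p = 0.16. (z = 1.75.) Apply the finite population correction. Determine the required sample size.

Unadjusted: n₀ = 1.75² × 0.16 × 0.84 / 0.064² ≈ 100.49, so n₀ = 101.
Finite population correction with N = 279: n = n₀ / (1 + (n₀−1)/N) = 101 / (1 + 100/279) = 101 / 1.3584 ≈ 74.35.
Rounding up, n = 75.

75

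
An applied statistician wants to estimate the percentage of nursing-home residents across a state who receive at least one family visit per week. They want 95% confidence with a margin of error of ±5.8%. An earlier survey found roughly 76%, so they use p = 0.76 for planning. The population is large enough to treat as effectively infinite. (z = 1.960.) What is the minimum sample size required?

With p = 0.76, p(1−p) = 0.1824.
n = z²·p(1−p)/E² = 1.960² × 0.1824 / 0.058² = 3.8416 × 0.1824 / 0.003364 ≈ 208.30.
Rounding up gives n = 209.

209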